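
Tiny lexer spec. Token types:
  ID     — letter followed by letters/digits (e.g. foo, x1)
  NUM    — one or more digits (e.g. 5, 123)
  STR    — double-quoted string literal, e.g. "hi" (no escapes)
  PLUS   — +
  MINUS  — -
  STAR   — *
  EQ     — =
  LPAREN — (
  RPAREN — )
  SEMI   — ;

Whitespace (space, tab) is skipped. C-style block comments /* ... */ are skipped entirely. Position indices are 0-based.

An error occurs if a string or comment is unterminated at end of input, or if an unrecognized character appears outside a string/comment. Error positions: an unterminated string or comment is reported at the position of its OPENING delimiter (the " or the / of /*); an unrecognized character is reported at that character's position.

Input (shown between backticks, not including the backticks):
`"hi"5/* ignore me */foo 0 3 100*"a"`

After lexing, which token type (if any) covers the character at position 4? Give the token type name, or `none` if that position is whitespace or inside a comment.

Answer: NUM

Derivation:
pos=0: enter STRING mode
pos=0: emit STR "hi" (now at pos=4)
pos=4: emit NUM '5' (now at pos=5)
pos=5: enter COMMENT mode (saw '/*')
exit COMMENT mode (now at pos=20)
pos=20: emit ID 'foo' (now at pos=23)
pos=24: emit NUM '0' (now at pos=25)
pos=26: emit NUM '3' (now at pos=27)
pos=28: emit NUM '100' (now at pos=31)
pos=31: emit STAR '*'
pos=32: enter STRING mode
pos=32: emit STR "a" (now at pos=35)
DONE. 8 tokens: [STR, NUM, ID, NUM, NUM, NUM, STAR, STR]
Position 4: char is '5' -> NUM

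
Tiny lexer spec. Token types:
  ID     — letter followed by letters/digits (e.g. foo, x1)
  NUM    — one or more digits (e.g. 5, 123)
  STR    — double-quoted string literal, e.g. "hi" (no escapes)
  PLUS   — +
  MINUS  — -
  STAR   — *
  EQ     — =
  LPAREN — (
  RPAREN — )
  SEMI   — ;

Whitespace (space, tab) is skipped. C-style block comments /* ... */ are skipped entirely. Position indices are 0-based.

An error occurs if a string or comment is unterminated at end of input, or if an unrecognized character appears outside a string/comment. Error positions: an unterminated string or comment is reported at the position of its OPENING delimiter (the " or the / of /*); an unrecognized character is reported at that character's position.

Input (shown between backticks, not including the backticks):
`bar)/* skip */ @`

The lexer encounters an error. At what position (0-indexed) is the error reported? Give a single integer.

Answer: 15

Derivation:
pos=0: emit ID 'bar' (now at pos=3)
pos=3: emit RPAREN ')'
pos=4: enter COMMENT mode (saw '/*')
exit COMMENT mode (now at pos=14)
pos=15: ERROR — unrecognized char '@'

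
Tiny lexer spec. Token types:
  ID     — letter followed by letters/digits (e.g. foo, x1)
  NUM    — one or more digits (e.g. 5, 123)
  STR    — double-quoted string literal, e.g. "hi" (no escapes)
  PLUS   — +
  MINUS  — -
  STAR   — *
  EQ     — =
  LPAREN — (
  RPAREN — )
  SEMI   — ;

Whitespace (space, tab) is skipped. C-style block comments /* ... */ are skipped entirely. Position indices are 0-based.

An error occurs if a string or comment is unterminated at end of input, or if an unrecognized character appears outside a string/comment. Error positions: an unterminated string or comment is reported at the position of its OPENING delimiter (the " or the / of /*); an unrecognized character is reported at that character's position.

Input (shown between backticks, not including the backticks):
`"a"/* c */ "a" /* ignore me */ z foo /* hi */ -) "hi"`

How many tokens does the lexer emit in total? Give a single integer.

Answer: 7

Derivation:
pos=0: enter STRING mode
pos=0: emit STR "a" (now at pos=3)
pos=3: enter COMMENT mode (saw '/*')
exit COMMENT mode (now at pos=10)
pos=11: enter STRING mode
pos=11: emit STR "a" (now at pos=14)
pos=15: enter COMMENT mode (saw '/*')
exit COMMENT mode (now at pos=30)
pos=31: emit ID 'z' (now at pos=32)
pos=33: emit ID 'foo' (now at pos=36)
pos=37: enter COMMENT mode (saw '/*')
exit COMMENT mode (now at pos=45)
pos=46: emit MINUS '-'
pos=47: emit RPAREN ')'
pos=49: enter STRING mode
pos=49: emit STR "hi" (now at pos=53)
DONE. 7 tokens: [STR, STR, ID, ID, MINUS, RPAREN, STR]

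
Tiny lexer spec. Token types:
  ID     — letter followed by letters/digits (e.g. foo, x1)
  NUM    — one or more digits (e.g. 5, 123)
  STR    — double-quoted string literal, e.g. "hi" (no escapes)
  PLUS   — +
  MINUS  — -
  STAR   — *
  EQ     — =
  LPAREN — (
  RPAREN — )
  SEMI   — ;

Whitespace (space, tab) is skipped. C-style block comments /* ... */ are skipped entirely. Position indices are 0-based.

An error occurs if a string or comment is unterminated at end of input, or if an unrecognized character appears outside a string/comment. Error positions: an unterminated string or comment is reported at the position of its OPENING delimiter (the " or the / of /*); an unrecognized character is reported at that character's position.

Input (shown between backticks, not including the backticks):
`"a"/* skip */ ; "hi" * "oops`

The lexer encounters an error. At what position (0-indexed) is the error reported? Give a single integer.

Answer: 23

Derivation:
pos=0: enter STRING mode
pos=0: emit STR "a" (now at pos=3)
pos=3: enter COMMENT mode (saw '/*')
exit COMMENT mode (now at pos=13)
pos=14: emit SEMI ';'
pos=16: enter STRING mode
pos=16: emit STR "hi" (now at pos=20)
pos=21: emit STAR '*'
pos=23: enter STRING mode
pos=23: ERROR — unterminated string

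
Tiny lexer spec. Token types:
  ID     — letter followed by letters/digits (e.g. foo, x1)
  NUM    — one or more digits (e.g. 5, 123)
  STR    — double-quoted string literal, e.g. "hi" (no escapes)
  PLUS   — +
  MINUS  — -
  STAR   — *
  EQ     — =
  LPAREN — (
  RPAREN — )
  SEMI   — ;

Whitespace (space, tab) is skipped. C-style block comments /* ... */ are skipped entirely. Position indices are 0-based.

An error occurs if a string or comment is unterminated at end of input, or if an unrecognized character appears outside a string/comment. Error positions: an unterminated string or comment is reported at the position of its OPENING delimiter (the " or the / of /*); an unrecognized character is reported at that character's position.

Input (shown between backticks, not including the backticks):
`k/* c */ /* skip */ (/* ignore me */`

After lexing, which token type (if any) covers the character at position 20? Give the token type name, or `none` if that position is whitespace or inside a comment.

pos=0: emit ID 'k' (now at pos=1)
pos=1: enter COMMENT mode (saw '/*')
exit COMMENT mode (now at pos=8)
pos=9: enter COMMENT mode (saw '/*')
exit COMMENT mode (now at pos=19)
pos=20: emit LPAREN '('
pos=21: enter COMMENT mode (saw '/*')
exit COMMENT mode (now at pos=36)
DONE. 2 tokens: [ID, LPAREN]
Position 20: char is '(' -> LPAREN

Answer: LPAREN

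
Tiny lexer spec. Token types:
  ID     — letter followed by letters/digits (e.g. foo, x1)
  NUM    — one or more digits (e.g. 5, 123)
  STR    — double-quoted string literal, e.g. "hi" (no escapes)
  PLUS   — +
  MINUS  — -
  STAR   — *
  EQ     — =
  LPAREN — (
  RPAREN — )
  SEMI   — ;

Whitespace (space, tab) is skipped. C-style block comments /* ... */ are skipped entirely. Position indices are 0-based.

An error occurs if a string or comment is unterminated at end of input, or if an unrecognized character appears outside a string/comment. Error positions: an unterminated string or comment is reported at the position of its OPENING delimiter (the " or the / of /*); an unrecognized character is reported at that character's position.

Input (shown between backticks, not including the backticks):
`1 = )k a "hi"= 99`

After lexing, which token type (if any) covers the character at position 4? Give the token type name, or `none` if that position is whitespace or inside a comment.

pos=0: emit NUM '1' (now at pos=1)
pos=2: emit EQ '='
pos=4: emit RPAREN ')'
pos=5: emit ID 'k' (now at pos=6)
pos=7: emit ID 'a' (now at pos=8)
pos=9: enter STRING mode
pos=9: emit STR "hi" (now at pos=13)
pos=13: emit EQ '='
pos=15: emit NUM '99' (now at pos=17)
DONE. 8 tokens: [NUM, EQ, RPAREN, ID, ID, STR, EQ, NUM]
Position 4: char is ')' -> RPAREN

Answer: RPAREN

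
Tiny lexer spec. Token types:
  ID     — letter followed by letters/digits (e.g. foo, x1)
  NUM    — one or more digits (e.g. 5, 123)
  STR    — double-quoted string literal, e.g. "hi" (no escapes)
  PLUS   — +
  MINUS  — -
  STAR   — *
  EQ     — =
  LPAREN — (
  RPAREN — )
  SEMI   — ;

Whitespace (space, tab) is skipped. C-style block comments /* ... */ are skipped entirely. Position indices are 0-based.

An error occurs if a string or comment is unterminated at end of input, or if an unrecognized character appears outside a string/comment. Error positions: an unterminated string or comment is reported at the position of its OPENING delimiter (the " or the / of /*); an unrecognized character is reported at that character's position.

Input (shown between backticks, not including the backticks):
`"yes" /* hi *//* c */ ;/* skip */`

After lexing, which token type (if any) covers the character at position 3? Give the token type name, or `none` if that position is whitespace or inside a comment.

Answer: STR

Derivation:
pos=0: enter STRING mode
pos=0: emit STR "yes" (now at pos=5)
pos=6: enter COMMENT mode (saw '/*')
exit COMMENT mode (now at pos=14)
pos=14: enter COMMENT mode (saw '/*')
exit COMMENT mode (now at pos=21)
pos=22: emit SEMI ';'
pos=23: enter COMMENT mode (saw '/*')
exit COMMENT mode (now at pos=33)
DONE. 2 tokens: [STR, SEMI]
Position 3: char is 's' -> STR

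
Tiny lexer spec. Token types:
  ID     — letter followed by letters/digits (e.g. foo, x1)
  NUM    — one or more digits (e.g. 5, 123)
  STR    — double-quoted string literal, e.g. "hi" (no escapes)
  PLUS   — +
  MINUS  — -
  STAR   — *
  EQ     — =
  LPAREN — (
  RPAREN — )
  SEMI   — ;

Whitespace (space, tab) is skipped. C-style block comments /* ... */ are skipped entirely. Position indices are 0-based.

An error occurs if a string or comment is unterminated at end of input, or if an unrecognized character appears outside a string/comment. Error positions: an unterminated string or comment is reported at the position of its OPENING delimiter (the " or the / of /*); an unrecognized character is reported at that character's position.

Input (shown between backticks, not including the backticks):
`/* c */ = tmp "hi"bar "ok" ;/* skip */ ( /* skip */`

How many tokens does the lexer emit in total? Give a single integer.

pos=0: enter COMMENT mode (saw '/*')
exit COMMENT mode (now at pos=7)
pos=8: emit EQ '='
pos=10: emit ID 'tmp' (now at pos=13)
pos=14: enter STRING mode
pos=14: emit STR "hi" (now at pos=18)
pos=18: emit ID 'bar' (now at pos=21)
pos=22: enter STRING mode
pos=22: emit STR "ok" (now at pos=26)
pos=27: emit SEMI ';'
pos=28: enter COMMENT mode (saw '/*')
exit COMMENT mode (now at pos=38)
pos=39: emit LPAREN '('
pos=41: enter COMMENT mode (saw '/*')
exit COMMENT mode (now at pos=51)
DONE. 7 tokens: [EQ, ID, STR, ID, STR, SEMI, LPAREN]

Answer: 7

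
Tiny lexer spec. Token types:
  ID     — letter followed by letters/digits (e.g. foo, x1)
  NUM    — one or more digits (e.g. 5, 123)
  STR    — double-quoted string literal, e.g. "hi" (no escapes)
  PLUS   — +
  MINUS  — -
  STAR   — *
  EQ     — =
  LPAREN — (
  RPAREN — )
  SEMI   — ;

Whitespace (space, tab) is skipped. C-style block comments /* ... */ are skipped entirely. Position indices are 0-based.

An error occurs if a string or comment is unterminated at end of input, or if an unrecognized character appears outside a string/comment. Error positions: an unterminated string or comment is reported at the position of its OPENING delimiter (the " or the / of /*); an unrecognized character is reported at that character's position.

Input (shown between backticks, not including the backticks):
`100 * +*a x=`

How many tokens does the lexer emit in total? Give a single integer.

Answer: 7

Derivation:
pos=0: emit NUM '100' (now at pos=3)
pos=4: emit STAR '*'
pos=6: emit PLUS '+'
pos=7: emit STAR '*'
pos=8: emit ID 'a' (now at pos=9)
pos=10: emit ID 'x' (now at pos=11)
pos=11: emit EQ '='
DONE. 7 tokens: [NUM, STAR, PLUS, STAR, ID, ID, EQ]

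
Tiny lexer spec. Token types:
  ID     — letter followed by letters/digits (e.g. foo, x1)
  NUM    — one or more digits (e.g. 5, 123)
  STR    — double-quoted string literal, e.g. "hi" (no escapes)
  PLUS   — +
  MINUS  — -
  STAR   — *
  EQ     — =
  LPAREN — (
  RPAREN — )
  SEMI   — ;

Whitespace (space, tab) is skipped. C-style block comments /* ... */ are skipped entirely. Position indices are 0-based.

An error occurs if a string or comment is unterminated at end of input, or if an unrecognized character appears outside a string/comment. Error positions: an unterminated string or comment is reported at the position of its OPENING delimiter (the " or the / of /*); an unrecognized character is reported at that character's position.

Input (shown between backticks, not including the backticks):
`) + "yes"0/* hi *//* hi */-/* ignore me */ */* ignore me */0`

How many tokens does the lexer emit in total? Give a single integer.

Answer: 7

Derivation:
pos=0: emit RPAREN ')'
pos=2: emit PLUS '+'
pos=4: enter STRING mode
pos=4: emit STR "yes" (now at pos=9)
pos=9: emit NUM '0' (now at pos=10)
pos=10: enter COMMENT mode (saw '/*')
exit COMMENT mode (now at pos=18)
pos=18: enter COMMENT mode (saw '/*')
exit COMMENT mode (now at pos=26)
pos=26: emit MINUS '-'
pos=27: enter COMMENT mode (saw '/*')
exit COMMENT mode (now at pos=42)
pos=43: emit STAR '*'
pos=44: enter COMMENT mode (saw '/*')
exit COMMENT mode (now at pos=59)
pos=59: emit NUM '0' (now at pos=60)
DONE. 7 tokens: [RPAREN, PLUS, STR, NUM, MINUS, STAR, NUM]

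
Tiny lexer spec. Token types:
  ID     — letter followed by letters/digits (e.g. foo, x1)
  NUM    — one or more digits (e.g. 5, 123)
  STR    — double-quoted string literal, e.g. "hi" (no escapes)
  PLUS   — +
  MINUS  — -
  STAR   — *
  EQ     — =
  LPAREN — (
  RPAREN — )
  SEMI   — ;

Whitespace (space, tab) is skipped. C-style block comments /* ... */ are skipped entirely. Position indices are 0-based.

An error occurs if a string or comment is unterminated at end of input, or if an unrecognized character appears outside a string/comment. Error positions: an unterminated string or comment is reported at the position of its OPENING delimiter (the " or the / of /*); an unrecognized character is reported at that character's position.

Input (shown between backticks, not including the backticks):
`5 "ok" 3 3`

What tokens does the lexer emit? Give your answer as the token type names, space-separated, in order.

pos=0: emit NUM '5' (now at pos=1)
pos=2: enter STRING mode
pos=2: emit STR "ok" (now at pos=6)
pos=7: emit NUM '3' (now at pos=8)
pos=9: emit NUM '3' (now at pos=10)
DONE. 4 tokens: [NUM, STR, NUM, NUM]

Answer: NUM STR NUM NUM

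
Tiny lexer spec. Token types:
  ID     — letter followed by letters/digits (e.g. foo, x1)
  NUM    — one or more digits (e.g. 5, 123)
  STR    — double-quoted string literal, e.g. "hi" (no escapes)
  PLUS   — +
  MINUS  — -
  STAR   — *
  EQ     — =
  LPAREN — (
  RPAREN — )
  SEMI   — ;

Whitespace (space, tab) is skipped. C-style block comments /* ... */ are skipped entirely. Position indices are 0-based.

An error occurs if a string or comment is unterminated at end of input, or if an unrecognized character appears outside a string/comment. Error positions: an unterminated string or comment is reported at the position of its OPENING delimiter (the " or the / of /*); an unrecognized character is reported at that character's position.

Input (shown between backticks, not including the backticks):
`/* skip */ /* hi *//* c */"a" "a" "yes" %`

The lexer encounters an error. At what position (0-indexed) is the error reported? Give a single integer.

pos=0: enter COMMENT mode (saw '/*')
exit COMMENT mode (now at pos=10)
pos=11: enter COMMENT mode (saw '/*')
exit COMMENT mode (now at pos=19)
pos=19: enter COMMENT mode (saw '/*')
exit COMMENT mode (now at pos=26)
pos=26: enter STRING mode
pos=26: emit STR "a" (now at pos=29)
pos=30: enter STRING mode
pos=30: emit STR "a" (now at pos=33)
pos=34: enter STRING mode
pos=34: emit STR "yes" (now at pos=39)
pos=40: ERROR — unrecognized char '%'

Answer: 40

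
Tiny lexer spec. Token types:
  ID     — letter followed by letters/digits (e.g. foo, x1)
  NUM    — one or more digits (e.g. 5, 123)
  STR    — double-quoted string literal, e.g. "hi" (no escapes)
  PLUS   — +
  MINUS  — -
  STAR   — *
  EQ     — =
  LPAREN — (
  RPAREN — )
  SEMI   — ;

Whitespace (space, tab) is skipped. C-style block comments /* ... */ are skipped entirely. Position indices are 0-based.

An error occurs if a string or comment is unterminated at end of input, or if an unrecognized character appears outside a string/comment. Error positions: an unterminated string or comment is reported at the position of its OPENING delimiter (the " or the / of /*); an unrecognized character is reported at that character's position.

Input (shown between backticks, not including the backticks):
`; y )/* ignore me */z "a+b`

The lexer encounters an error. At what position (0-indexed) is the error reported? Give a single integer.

pos=0: emit SEMI ';'
pos=2: emit ID 'y' (now at pos=3)
pos=4: emit RPAREN ')'
pos=5: enter COMMENT mode (saw '/*')
exit COMMENT mode (now at pos=20)
pos=20: emit ID 'z' (now at pos=21)
pos=22: enter STRING mode
pos=22: ERROR — unterminated string

Answer: 22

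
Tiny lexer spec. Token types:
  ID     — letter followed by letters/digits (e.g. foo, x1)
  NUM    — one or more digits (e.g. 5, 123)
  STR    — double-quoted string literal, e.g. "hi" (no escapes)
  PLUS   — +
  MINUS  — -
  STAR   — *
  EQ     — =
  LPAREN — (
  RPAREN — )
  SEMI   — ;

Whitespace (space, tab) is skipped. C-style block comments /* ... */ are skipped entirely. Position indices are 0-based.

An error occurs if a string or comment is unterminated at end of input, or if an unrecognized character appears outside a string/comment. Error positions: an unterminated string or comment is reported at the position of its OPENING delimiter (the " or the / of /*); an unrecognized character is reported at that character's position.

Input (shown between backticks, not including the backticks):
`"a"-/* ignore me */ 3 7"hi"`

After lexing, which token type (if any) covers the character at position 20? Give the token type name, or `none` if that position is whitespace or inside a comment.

pos=0: enter STRING mode
pos=0: emit STR "a" (now at pos=3)
pos=3: emit MINUS '-'
pos=4: enter COMMENT mode (saw '/*')
exit COMMENT mode (now at pos=19)
pos=20: emit NUM '3' (now at pos=21)
pos=22: emit NUM '7' (now at pos=23)
pos=23: enter STRING mode
pos=23: emit STR "hi" (now at pos=27)
DONE. 5 tokens: [STR, MINUS, NUM, NUM, STR]
Position 20: char is '3' -> NUM

Answer: NUM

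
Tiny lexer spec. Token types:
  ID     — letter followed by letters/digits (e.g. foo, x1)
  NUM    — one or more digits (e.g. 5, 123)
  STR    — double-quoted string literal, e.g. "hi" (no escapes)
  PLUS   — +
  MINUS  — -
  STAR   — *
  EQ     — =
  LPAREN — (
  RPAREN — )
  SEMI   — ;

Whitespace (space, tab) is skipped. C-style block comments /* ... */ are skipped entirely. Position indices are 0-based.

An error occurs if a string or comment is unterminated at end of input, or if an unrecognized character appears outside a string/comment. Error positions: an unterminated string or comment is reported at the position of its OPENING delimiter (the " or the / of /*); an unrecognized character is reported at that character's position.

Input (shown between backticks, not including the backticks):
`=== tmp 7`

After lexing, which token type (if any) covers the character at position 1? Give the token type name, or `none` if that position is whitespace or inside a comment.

pos=0: emit EQ '='
pos=1: emit EQ '='
pos=2: emit EQ '='
pos=4: emit ID 'tmp' (now at pos=7)
pos=8: emit NUM '7' (now at pos=9)
DONE. 5 tokens: [EQ, EQ, EQ, ID, NUM]
Position 1: char is '=' -> EQ

Answer: EQ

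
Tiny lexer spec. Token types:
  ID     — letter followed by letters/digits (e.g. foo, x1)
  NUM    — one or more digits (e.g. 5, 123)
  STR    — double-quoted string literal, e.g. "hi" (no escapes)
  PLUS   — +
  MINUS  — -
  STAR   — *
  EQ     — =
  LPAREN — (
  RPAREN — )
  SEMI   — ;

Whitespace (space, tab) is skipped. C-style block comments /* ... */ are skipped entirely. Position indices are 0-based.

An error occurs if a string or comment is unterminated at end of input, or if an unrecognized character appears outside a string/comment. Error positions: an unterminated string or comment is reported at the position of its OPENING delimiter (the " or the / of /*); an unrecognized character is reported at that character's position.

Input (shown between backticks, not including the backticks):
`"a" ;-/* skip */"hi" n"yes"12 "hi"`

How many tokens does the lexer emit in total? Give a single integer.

Answer: 8

Derivation:
pos=0: enter STRING mode
pos=0: emit STR "a" (now at pos=3)
pos=4: emit SEMI ';'
pos=5: emit MINUS '-'
pos=6: enter COMMENT mode (saw '/*')
exit COMMENT mode (now at pos=16)
pos=16: enter STRING mode
pos=16: emit STR "hi" (now at pos=20)
pos=21: emit ID 'n' (now at pos=22)
pos=22: enter STRING mode
pos=22: emit STR "yes" (now at pos=27)
pos=27: emit NUM '12' (now at pos=29)
pos=30: enter STRING mode
pos=30: emit STR "hi" (now at pos=34)
DONE. 8 tokens: [STR, SEMI, MINUS, STR, ID, STR, NUM, STR]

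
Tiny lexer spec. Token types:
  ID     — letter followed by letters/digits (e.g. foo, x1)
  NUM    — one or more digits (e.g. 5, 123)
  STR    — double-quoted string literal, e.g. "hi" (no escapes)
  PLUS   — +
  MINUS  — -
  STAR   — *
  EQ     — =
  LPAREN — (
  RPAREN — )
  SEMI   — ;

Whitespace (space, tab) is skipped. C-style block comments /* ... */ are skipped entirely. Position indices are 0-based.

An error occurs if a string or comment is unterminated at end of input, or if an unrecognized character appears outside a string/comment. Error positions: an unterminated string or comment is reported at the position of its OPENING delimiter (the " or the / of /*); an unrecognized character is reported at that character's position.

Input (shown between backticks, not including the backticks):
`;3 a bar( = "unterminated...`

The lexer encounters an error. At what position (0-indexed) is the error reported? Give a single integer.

pos=0: emit SEMI ';'
pos=1: emit NUM '3' (now at pos=2)
pos=3: emit ID 'a' (now at pos=4)
pos=5: emit ID 'bar' (now at pos=8)
pos=8: emit LPAREN '('
pos=10: emit EQ '='
pos=12: enter STRING mode
pos=12: ERROR — unterminated string

Answer: 12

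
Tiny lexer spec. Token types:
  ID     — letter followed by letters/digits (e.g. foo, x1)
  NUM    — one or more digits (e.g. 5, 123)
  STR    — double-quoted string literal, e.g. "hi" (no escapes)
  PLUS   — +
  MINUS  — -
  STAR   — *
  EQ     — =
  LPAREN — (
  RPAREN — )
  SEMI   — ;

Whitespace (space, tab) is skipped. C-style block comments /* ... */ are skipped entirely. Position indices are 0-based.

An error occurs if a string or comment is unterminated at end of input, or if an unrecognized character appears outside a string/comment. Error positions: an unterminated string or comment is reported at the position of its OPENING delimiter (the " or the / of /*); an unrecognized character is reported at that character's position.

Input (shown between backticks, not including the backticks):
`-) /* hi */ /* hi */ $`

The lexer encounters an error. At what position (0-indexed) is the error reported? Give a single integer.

pos=0: emit MINUS '-'
pos=1: emit RPAREN ')'
pos=3: enter COMMENT mode (saw '/*')
exit COMMENT mode (now at pos=11)
pos=12: enter COMMENT mode (saw '/*')
exit COMMENT mode (now at pos=20)
pos=21: ERROR — unrecognized char '$'

Answer: 21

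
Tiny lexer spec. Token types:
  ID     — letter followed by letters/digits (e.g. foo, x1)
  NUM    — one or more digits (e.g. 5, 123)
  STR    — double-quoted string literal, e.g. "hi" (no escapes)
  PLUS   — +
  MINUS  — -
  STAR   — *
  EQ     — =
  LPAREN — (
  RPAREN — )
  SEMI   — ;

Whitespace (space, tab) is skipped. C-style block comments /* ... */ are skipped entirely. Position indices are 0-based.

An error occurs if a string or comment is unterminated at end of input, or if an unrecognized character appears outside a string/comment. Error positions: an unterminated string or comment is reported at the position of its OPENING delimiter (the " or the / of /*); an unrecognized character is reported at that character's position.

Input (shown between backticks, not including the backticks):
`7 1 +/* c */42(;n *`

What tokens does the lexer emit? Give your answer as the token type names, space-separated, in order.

Answer: NUM NUM PLUS NUM LPAREN SEMI ID STAR

Derivation:
pos=0: emit NUM '7' (now at pos=1)
pos=2: emit NUM '1' (now at pos=3)
pos=4: emit PLUS '+'
pos=5: enter COMMENT mode (saw '/*')
exit COMMENT mode (now at pos=12)
pos=12: emit NUM '42' (now at pos=14)
pos=14: emit LPAREN '('
pos=15: emit SEMI ';'
pos=16: emit ID 'n' (now at pos=17)
pos=18: emit STAR '*'
DONE. 8 tokens: [NUM, NUM, PLUS, NUM, LPAREN, SEMI, ID, STAR]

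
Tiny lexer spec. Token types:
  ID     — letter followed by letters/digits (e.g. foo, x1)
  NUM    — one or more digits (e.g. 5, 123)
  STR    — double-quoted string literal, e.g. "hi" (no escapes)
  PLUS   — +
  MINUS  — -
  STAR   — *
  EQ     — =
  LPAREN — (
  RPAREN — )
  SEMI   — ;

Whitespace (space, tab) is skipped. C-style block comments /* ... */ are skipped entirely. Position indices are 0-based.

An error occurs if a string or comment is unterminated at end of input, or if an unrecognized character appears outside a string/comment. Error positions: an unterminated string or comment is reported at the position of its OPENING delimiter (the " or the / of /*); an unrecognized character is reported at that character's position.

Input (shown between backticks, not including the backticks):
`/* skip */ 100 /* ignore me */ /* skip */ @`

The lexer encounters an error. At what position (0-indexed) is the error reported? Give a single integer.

Answer: 42

Derivation:
pos=0: enter COMMENT mode (saw '/*')
exit COMMENT mode (now at pos=10)
pos=11: emit NUM '100' (now at pos=14)
pos=15: enter COMMENT mode (saw '/*')
exit COMMENT mode (now at pos=30)
pos=31: enter COMMENT mode (saw '/*')
exit COMMENT mode (now at pos=41)
pos=42: ERROR — unrecognized char '@'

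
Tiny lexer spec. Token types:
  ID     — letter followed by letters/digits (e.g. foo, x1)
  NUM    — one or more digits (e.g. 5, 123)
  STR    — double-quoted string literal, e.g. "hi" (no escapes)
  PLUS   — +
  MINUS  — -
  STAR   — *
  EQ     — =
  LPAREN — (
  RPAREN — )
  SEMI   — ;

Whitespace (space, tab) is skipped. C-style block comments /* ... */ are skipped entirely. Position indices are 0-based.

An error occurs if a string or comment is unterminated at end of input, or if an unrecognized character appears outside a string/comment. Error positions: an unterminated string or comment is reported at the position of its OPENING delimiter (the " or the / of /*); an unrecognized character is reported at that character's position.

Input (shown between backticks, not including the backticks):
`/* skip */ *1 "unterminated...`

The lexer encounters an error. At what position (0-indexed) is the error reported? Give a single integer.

pos=0: enter COMMENT mode (saw '/*')
exit COMMENT mode (now at pos=10)
pos=11: emit STAR '*'
pos=12: emit NUM '1' (now at pos=13)
pos=14: enter STRING mode
pos=14: ERROR — unterminated string

Answer: 14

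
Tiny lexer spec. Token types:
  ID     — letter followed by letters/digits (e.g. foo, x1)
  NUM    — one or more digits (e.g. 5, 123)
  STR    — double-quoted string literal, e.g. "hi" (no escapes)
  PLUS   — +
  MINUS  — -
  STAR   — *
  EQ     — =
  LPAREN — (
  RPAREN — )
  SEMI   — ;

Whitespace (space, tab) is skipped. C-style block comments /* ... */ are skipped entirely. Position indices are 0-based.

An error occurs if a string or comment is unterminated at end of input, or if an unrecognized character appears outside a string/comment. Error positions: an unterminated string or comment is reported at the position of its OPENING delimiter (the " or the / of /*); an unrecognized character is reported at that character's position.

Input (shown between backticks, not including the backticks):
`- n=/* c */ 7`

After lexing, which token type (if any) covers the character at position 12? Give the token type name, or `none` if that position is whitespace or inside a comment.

pos=0: emit MINUS '-'
pos=2: emit ID 'n' (now at pos=3)
pos=3: emit EQ '='
pos=4: enter COMMENT mode (saw '/*')
exit COMMENT mode (now at pos=11)
pos=12: emit NUM '7' (now at pos=13)
DONE. 4 tokens: [MINUS, ID, EQ, NUM]
Position 12: char is '7' -> NUM

Answer: NUM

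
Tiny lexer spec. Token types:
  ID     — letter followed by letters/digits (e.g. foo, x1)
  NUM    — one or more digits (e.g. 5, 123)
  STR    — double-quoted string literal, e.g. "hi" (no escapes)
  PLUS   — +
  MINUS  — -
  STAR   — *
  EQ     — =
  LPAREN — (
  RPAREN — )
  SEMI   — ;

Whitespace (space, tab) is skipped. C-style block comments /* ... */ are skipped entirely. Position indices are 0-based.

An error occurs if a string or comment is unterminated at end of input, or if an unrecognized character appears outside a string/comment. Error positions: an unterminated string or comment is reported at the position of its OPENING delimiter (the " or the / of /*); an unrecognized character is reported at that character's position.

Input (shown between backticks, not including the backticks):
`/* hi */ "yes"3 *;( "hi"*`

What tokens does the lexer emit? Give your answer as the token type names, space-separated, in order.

pos=0: enter COMMENT mode (saw '/*')
exit COMMENT mode (now at pos=8)
pos=9: enter STRING mode
pos=9: emit STR "yes" (now at pos=14)
pos=14: emit NUM '3' (now at pos=15)
pos=16: emit STAR '*'
pos=17: emit SEMI ';'
pos=18: emit LPAREN '('
pos=20: enter STRING mode
pos=20: emit STR "hi" (now at pos=24)
pos=24: emit STAR '*'
DONE. 7 tokens: [STR, NUM, STAR, SEMI, LPAREN, STR, STAR]

Answer: STR NUM STAR SEMI LPAREN STR STAR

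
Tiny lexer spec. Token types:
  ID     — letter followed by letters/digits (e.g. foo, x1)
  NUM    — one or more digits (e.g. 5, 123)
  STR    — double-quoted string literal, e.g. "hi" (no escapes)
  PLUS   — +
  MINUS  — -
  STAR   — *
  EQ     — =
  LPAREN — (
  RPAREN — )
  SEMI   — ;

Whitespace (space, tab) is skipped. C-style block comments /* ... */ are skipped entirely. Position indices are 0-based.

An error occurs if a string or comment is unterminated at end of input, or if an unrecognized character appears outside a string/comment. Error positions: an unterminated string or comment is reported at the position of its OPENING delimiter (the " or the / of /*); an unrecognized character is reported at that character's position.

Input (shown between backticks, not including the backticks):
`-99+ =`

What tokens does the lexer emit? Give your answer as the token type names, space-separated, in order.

pos=0: emit MINUS '-'
pos=1: emit NUM '99' (now at pos=3)
pos=3: emit PLUS '+'
pos=5: emit EQ '='
DONE. 4 tokens: [MINUS, NUM, PLUS, EQ]

Answer: MINUS NUM PLUS EQ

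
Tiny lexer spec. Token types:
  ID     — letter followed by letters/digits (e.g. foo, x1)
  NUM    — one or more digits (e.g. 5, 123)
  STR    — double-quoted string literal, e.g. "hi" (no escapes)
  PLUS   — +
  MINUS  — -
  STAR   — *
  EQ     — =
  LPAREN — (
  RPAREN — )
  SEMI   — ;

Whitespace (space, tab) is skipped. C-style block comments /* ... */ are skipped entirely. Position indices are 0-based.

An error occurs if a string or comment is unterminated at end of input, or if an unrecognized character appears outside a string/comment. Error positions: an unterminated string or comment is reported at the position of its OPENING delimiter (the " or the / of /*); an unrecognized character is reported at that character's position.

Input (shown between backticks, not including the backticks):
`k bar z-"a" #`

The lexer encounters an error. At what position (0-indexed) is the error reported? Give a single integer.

Answer: 12

Derivation:
pos=0: emit ID 'k' (now at pos=1)
pos=2: emit ID 'bar' (now at pos=5)
pos=6: emit ID 'z' (now at pos=7)
pos=7: emit MINUS '-'
pos=8: enter STRING mode
pos=8: emit STR "a" (now at pos=11)
pos=12: ERROR — unrecognized char '#'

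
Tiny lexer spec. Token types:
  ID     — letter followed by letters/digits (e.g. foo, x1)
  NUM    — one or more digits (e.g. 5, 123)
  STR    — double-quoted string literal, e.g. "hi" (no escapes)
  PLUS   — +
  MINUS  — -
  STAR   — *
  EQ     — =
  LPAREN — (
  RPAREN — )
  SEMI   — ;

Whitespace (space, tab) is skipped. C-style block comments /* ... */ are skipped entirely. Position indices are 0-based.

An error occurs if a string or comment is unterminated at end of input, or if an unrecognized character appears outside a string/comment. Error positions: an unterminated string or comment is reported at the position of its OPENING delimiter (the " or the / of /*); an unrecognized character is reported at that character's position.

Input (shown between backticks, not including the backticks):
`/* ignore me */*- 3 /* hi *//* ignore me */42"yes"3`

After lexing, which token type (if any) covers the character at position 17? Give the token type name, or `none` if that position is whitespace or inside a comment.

Answer: none

Derivation:
pos=0: enter COMMENT mode (saw '/*')
exit COMMENT mode (now at pos=15)
pos=15: emit STAR '*'
pos=16: emit MINUS '-'
pos=18: emit NUM '3' (now at pos=19)
pos=20: enter COMMENT mode (saw '/*')
exit COMMENT mode (now at pos=28)
pos=28: enter COMMENT mode (saw '/*')
exit COMMENT mode (now at pos=43)
pos=43: emit NUM '42' (now at pos=45)
pos=45: enter STRING mode
pos=45: emit STR "yes" (now at pos=50)
pos=50: emit NUM '3' (now at pos=51)
DONE. 6 tokens: [STAR, MINUS, NUM, NUM, STR, NUM]
Position 17: char is ' ' -> none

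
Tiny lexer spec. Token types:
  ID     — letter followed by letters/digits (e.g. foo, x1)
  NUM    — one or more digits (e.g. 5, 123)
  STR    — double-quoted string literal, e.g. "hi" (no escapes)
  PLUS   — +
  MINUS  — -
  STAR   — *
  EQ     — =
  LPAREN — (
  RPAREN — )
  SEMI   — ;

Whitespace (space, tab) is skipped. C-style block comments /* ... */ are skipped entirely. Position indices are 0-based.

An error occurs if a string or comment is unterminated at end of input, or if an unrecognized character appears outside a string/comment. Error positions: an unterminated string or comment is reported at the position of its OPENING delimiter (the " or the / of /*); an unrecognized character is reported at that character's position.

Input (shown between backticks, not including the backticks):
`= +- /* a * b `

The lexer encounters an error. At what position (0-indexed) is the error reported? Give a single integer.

Answer: 5

Derivation:
pos=0: emit EQ '='
pos=2: emit PLUS '+'
pos=3: emit MINUS '-'
pos=5: enter COMMENT mode (saw '/*')
pos=5: ERROR — unterminated comment (reached EOF)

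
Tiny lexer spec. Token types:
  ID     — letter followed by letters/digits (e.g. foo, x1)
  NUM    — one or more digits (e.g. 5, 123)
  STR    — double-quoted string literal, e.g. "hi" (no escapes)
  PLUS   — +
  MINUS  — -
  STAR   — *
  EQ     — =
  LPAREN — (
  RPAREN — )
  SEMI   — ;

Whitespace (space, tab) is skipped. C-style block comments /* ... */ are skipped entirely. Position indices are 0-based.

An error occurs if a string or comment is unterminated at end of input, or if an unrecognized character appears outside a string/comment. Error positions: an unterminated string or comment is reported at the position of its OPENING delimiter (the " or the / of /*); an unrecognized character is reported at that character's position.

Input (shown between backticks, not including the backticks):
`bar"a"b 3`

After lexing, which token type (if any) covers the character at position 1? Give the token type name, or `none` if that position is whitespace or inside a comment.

Answer: ID

Derivation:
pos=0: emit ID 'bar' (now at pos=3)
pos=3: enter STRING mode
pos=3: emit STR "a" (now at pos=6)
pos=6: emit ID 'b' (now at pos=7)
pos=8: emit NUM '3' (now at pos=9)
DONE. 4 tokens: [ID, STR, ID, NUM]
Position 1: char is 'a' -> ID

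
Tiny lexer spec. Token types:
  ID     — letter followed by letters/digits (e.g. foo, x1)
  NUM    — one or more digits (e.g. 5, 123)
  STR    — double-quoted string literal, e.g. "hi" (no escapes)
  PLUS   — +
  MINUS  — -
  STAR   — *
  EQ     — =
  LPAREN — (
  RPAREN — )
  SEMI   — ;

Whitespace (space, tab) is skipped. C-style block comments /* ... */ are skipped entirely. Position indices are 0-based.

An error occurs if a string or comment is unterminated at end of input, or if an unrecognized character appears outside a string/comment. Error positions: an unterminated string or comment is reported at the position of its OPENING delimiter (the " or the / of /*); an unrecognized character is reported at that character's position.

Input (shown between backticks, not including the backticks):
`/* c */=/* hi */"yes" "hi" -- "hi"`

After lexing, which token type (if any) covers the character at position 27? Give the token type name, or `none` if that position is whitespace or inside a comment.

pos=0: enter COMMENT mode (saw '/*')
exit COMMENT mode (now at pos=7)
pos=7: emit EQ '='
pos=8: enter COMMENT mode (saw '/*')
exit COMMENT mode (now at pos=16)
pos=16: enter STRING mode
pos=16: emit STR "yes" (now at pos=21)
pos=22: enter STRING mode
pos=22: emit STR "hi" (now at pos=26)
pos=27: emit MINUS '-'
pos=28: emit MINUS '-'
pos=30: enter STRING mode
pos=30: emit STR "hi" (now at pos=34)
DONE. 6 tokens: [EQ, STR, STR, MINUS, MINUS, STR]
Position 27: char is '-' -> MINUS

Answer: MINUS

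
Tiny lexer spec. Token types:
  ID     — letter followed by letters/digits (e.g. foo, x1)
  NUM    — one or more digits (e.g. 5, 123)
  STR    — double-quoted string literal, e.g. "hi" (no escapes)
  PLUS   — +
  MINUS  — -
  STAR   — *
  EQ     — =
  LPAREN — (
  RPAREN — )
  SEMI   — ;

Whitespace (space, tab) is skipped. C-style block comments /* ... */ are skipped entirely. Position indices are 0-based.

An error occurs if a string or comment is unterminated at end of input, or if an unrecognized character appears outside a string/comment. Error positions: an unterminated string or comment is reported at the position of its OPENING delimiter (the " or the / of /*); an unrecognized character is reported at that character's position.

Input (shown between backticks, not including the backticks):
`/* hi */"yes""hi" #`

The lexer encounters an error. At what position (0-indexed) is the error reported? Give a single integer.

pos=0: enter COMMENT mode (saw '/*')
exit COMMENT mode (now at pos=8)
pos=8: enter STRING mode
pos=8: emit STR "yes" (now at pos=13)
pos=13: enter STRING mode
pos=13: emit STR "hi" (now at pos=17)
pos=18: ERROR — unrecognized char '#'

Answer: 18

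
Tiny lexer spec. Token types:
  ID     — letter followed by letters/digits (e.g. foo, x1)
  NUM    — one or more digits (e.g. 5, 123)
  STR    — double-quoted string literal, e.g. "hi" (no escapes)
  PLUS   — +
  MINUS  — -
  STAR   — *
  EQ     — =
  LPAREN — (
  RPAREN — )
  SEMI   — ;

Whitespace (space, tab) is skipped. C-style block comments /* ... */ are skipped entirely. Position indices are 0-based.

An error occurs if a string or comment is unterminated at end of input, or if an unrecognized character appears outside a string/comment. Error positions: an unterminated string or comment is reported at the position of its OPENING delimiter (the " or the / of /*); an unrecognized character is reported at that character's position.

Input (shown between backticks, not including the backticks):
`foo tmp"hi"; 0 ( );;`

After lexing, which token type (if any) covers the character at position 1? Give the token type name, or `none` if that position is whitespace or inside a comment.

pos=0: emit ID 'foo' (now at pos=3)
pos=4: emit ID 'tmp' (now at pos=7)
pos=7: enter STRING mode
pos=7: emit STR "hi" (now at pos=11)
pos=11: emit SEMI ';'
pos=13: emit NUM '0' (now at pos=14)
pos=15: emit LPAREN '('
pos=17: emit RPAREN ')'
pos=18: emit SEMI ';'
pos=19: emit SEMI ';'
DONE. 9 tokens: [ID, ID, STR, SEMI, NUM, LPAREN, RPAREN, SEMI, SEMI]
Position 1: char is 'o' -> ID

Answer: ID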